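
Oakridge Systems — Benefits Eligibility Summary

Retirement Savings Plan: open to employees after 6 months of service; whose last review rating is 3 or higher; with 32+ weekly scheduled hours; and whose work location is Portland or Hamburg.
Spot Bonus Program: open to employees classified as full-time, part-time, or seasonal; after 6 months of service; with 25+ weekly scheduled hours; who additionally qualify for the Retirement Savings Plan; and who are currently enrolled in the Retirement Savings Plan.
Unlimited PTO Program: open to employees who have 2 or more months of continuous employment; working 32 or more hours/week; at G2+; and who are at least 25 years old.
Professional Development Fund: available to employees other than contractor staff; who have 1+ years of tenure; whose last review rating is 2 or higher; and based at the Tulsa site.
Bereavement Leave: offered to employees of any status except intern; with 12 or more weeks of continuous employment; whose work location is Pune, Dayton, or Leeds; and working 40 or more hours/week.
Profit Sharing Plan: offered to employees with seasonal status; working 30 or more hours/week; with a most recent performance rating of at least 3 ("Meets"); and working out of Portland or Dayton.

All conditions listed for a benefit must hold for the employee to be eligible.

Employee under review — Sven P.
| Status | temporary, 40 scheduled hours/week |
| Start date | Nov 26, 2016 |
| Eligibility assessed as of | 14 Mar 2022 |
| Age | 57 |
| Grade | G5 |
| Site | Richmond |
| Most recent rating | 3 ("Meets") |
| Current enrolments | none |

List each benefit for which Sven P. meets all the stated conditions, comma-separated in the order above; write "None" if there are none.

Unlimited PTO Program

Service from Nov 26, 2016 to 14 Mar 2022: 1934 days.
Retirement Savings Plan — service 1934 days ≥ 6 months (≈180 days) ✓; rating 3 ≥ 3 ✓; 40 hrs/wk ≥ 32 ✓; site Richmond ✗ (not Portland or Hamburg) → not eligible.
Spot Bonus Program — status temporary ✗ (requires full-time, part-time, or seasonal) → not eligible.
Unlimited PTO Program — service 1934 days ≥ 2 months (≈60 days) ✓; 40 hrs/wk ≥ 32 ✓; grade G5 ≥ G2 ✓; age 57 ≥ 25 ✓ → eligible.
Professional Development Fund — status temporary ✓ (not excluded); service 1934 days ≥ 1 year (≈365 days) ✓; rating 3 ≥ 2 ✓; site Richmond ✗ (not Tulsa) → not eligible.
Bereavement Leave — status temporary ✓ (not excluded); service 1934 days ≥ 12 weeks (≈84 days) ✓; site Richmond ✗ (not Pune, Dayton, or Leeds) → not eligible.
Profit Sharing Plan — status temporary ✗ (requires seasonal) → not eligible.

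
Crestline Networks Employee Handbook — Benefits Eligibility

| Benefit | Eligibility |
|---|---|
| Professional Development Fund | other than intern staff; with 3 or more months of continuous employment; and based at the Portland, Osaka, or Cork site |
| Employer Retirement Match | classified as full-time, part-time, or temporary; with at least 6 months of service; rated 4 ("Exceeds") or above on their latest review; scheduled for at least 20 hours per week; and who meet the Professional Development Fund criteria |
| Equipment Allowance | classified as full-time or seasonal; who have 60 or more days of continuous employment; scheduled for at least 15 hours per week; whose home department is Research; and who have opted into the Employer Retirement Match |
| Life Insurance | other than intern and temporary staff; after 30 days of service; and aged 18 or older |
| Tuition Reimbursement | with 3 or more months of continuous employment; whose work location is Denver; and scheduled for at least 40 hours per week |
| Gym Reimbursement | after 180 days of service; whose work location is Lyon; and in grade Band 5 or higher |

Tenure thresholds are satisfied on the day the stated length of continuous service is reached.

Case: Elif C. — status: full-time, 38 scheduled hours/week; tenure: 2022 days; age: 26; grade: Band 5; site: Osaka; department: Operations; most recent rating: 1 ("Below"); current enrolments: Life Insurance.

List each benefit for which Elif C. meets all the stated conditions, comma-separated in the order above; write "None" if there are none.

Professional Development Fund — status full-time ✓ (not excluded); service 2022 days ≥ 3 months (≈90 days) ✓; site Osaka ✓ → eligible.
Employer Retirement Match — status full-time ✓; service 2022 days ≥ 6 months (≈180 days) ✓; rating 1 < 4 ✗ → not eligible.
Equipment Allowance — status full-time ✓; service 2022 days ≥ 60 days ✓; 38 hrs/wk ≥ 15 ✓; dept Operations ✗ → not eligible.
Life Insurance — status full-time ✓ (not excluded); service 2022 days ≥ 30 days ✓; age 26 ≥ 18 ✓ → eligible.
Tuition Reimbursement — service 2022 days ≥ 3 months (≈90 days) ✓; site Osaka ✗ (not Denver) → not eligible.
Gym Reimbursement — service 2022 days ≥ 180 days ✓; site Osaka ✗ (not Lyon) → not eligible.

Professional Development Fund, Life Insurance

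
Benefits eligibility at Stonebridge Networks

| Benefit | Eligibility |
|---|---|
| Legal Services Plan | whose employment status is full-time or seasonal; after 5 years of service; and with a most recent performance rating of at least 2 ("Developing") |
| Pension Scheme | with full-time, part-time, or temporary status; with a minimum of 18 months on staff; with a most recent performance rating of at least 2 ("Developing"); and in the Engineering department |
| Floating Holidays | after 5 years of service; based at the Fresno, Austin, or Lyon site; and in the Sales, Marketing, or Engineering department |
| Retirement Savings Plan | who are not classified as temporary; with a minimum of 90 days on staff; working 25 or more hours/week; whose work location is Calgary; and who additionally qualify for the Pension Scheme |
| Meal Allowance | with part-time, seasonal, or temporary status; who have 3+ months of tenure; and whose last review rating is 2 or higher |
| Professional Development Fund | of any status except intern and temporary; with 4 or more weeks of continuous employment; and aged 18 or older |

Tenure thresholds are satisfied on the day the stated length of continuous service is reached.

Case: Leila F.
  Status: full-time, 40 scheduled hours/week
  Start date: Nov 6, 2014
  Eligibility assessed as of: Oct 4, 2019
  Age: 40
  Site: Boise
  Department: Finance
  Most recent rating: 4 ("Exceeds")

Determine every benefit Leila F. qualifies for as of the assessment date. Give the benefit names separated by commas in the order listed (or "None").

Service from Nov 6, 2014 to Oct 4, 2019: 1793 days.
Legal Services Plan — status full-time ✓; service 1793 days < 5 years (≈1825 days) ✗ → not eligible.
Pension Scheme — status full-time ✓; service 1793 days ≥ 18 months (≈540 days) ✓; rating 4 ≥ 2 ✓; dept Finance ✗ → not eligible.
Floating Holidays — service 1793 days < 5 years (≈1825 days) ✗ → not eligible.
Retirement Savings Plan — status full-time ✓ (not excluded); service 1793 days ≥ 90 days ✓; 40 hrs/wk ≥ 25 ✓; site Boise ✗ (not Calgary) → not eligible.
Meal Allowance — status full-time ✗ (requires part-time, seasonal, or temporary) → not eligible.
Professional Development Fund — status full-time ✓ (not excluded); service 1793 days ≥ 4 weeks (≈28 days) ✓; age 40 ≥ 18 ✓ → eligible.

Professional Development Fund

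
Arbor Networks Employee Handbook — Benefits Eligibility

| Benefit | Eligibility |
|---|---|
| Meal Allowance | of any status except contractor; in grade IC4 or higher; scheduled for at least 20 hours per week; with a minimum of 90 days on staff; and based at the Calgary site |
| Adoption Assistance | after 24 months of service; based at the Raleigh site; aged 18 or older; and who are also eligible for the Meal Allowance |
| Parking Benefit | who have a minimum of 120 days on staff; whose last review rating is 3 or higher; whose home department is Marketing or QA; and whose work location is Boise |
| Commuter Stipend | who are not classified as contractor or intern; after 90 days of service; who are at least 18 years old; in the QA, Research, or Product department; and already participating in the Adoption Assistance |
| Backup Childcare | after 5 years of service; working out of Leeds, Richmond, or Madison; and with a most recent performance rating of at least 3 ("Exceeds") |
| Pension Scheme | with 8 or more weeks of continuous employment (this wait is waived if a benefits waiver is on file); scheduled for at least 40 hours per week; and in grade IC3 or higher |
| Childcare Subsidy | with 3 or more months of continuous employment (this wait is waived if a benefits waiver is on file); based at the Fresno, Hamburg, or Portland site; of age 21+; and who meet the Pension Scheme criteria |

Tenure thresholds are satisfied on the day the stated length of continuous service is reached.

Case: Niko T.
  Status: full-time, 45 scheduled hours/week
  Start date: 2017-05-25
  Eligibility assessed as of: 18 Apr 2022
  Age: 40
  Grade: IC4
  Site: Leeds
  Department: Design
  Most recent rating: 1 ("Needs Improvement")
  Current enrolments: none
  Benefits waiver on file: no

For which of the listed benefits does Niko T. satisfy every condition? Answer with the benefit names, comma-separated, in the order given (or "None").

Service from 2017-05-25 to 18 Apr 2022: 1789 days.
Meal Allowance — status full-time ✓ (not excluded); grade IC4 ≥ IC4 ✓; 45 hrs/wk ≥ 20 ✓; service 1789 days ≥ 90 days ✓; site Leeds ✗ (not Calgary) → not eligible.
Adoption Assistance — service 1789 days ≥ 24 months (≈720 days) ✓; site Leeds ✗ (not Raleigh) → not eligible.
Parking Benefit — service 1789 days ≥ 120 days ✓; rating 1 < 3 ✗ → not eligible.
Commuter Stipend — status full-time ✓ (not excluded); service 1789 days ≥ 90 days ✓; age 40 ≥ 18 ✓; dept Design ✗ → not eligible.
Backup Childcare — service 1789 days < 5 years (≈1825 days) ✗ → not eligible.
Pension Scheme — no waiver, service 1789 days ≥ 8 weeks (≈56 days) ✓; 45 hrs/wk ≥ 40 ✓; grade IC4 ≥ IC3 ✓ → eligible.
Childcare Subsidy — no waiver, service 1789 days ≥ 3 months (≈90 days) ✓; site Leeds ✗ (not Fresno, Hamburg, or Portland) → not eligible.

Pension Scheme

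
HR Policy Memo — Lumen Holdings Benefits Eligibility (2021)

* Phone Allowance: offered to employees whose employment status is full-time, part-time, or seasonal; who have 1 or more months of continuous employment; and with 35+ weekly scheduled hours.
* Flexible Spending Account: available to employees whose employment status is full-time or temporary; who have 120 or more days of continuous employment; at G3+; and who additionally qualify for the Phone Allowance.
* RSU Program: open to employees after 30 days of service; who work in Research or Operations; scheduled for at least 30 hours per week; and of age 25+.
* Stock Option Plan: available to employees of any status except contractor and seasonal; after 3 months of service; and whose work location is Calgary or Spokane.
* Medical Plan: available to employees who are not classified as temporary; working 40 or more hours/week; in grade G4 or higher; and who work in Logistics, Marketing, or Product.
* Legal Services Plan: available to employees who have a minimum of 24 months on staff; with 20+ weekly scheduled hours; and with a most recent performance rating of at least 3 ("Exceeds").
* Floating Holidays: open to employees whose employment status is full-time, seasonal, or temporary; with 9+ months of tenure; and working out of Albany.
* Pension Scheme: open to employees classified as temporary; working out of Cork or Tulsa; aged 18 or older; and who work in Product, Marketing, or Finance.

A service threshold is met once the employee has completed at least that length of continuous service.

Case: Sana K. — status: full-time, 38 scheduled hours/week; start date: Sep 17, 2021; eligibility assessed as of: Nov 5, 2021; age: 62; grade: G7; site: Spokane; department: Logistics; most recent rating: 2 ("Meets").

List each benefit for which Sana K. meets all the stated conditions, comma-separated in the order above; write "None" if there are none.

Phone Allowance

Service from Sep 17, 2021 to Nov 5, 2021: 49 days.
Phone Allowance — status full-time ✓; service 49 days ≥ 1 month (≈30 days) ✓; 38 hrs/wk ≥ 35 ✓ → eligible.
Flexible Spending Account — status full-time ✓; service 49 days < 120 days ✗ → not eligible.
RSU Program — service 49 days ≥ 30 days ✓; dept Logistics ✗ → not eligible.
Stock Option Plan — status full-time ✓ (not excluded); service 49 days < 3 months (≈90 days) ✗ → not eligible.
Medical Plan — status full-time ✓ (not excluded); 38 hrs/wk < 40 ✗ → not eligible.
Legal Services Plan — service 49 days < 24 months (≈720 days) ✗ → not eligible.
Floating Holidays — status full-time ✓; service 49 days < 9 months (≈270 days) ✗ → not eligible.
Pension Scheme — status full-time ✗ (requires temporary) → not eligible.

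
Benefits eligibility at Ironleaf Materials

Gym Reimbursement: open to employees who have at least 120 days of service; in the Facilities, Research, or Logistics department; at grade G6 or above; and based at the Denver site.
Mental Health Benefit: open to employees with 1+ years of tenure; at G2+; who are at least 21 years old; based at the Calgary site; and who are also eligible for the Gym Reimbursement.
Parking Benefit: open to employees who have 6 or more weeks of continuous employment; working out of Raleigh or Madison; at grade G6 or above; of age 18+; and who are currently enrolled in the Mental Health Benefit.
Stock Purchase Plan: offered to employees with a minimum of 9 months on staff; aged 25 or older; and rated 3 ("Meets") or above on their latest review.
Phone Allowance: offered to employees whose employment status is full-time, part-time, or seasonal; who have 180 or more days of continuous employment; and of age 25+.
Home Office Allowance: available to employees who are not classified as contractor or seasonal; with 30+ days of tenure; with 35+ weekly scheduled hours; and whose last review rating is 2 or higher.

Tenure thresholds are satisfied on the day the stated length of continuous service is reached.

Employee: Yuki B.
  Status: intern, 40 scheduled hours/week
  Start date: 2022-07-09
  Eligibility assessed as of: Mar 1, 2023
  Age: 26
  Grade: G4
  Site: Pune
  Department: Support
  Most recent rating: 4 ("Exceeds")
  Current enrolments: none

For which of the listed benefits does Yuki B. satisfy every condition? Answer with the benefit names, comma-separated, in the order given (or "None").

Service from 2022-07-09 to Mar 1, 2023: 235 days.
Gym Reimbursement — service 235 days ≥ 120 days ✓; dept Support ✗ → not eligible.
Mental Health Benefit — service 235 days < 1 year (≈365 days) ✗ → not eligible.
Parking Benefit — service 235 days ≥ 6 weeks (≈42 days) ✓; site Pune ✗ (not Raleigh or Madison) → not eligible.
Stock Purchase Plan — service 235 days < 9 months (≈270 days) ✗ → not eligible.
Phone Allowance — status intern ✗ (requires full-time, part-time, or seasonal) → not eligible.
Home Office Allowance — status intern ✓ (not excluded); service 235 days ≥ 30 days ✓; 40 hrs/wk ≥ 35 ✓; rating 4 ≥ 2 ✓ → eligible.

Home Office Allowance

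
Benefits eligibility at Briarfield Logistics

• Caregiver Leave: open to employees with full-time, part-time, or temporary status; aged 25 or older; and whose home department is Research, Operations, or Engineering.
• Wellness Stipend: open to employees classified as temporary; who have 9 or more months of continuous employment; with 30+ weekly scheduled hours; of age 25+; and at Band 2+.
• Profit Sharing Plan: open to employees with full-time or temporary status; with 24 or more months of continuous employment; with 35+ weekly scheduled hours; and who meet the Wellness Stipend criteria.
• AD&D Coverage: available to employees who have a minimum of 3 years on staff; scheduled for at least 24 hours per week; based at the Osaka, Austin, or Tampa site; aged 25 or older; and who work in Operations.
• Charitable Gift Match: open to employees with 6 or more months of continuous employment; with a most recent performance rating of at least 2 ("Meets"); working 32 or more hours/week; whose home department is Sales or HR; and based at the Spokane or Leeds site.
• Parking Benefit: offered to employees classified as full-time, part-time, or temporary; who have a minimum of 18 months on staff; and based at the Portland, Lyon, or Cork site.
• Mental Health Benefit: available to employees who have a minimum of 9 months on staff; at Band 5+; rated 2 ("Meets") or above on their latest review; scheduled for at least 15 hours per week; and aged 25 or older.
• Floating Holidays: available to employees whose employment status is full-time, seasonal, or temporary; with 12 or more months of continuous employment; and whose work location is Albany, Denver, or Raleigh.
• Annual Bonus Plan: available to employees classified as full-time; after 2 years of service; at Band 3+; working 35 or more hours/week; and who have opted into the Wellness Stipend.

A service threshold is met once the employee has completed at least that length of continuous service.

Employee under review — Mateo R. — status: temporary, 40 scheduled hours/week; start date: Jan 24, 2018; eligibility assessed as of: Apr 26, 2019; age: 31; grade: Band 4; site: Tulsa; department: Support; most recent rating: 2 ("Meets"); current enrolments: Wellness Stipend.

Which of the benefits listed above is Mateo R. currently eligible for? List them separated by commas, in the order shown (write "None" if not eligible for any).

Service from Jan 24, 2018 to Apr 26, 2019: 457 days.
Caregiver Leave — status temporary ✓; age 31 ≥ 25 ✓; dept Support ✗ → not eligible.
Wellness Stipend — status temporary ✓; service 457 days ≥ 9 months (≈270 days) ✓; 40 hrs/wk ≥ 30 ✓; age 31 ≥ 25 ✓; grade Band 4 ≥ Band 2 ✓ → eligible.
Profit Sharing Plan — status temporary ✓; service 457 days < 24 months (≈720 days) ✗ → not eligible.
AD&D Coverage — service 457 days < 3 years (≈1095 days) ✗ → not eligible.
Charitable Gift Match — service 457 days ≥ 6 months (≈180 days) ✓; rating 2 ≥ 2 ✓; 40 hrs/wk ≥ 32 ✓; dept Support ✗ → not eligible.
Parking Benefit — status temporary ✓; service 457 days < 18 months (≈540 days) ✗ → not eligible.
Mental Health Benefit — service 457 days ≥ 9 months (≈270 days) ✓; grade Band 4 < Band 5 ✗ → not eligible.
Floating Holidays — status temporary ✓; service 457 days ≥ 12 months (≈360 days) ✓; site Tulsa ✗ (not Albany, Denver, or Raleigh) → not eligible.
Annual Bonus Plan — status temporary ✗ (requires full-time) → not eligible.

Wellness Stipend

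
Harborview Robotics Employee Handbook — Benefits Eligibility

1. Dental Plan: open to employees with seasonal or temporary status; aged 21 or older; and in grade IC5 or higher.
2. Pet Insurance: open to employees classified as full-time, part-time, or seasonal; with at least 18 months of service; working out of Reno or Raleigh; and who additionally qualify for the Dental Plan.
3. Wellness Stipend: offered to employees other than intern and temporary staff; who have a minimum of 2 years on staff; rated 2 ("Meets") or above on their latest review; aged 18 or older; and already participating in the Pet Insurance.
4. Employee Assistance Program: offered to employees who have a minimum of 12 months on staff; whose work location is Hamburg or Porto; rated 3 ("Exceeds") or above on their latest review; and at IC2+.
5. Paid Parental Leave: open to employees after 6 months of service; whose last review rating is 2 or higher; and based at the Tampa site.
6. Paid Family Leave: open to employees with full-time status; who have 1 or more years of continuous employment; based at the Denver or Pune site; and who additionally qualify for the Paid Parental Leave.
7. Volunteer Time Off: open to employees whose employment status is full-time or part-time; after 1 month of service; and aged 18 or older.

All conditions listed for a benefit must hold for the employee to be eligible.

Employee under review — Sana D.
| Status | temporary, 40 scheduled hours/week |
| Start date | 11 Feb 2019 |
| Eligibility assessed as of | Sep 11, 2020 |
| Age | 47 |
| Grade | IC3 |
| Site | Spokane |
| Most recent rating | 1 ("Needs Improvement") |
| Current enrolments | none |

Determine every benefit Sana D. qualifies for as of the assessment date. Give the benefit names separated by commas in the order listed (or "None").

Service from 11 Feb 2019 to Sep 11, 2020: 578 days.
Dental Plan — status temporary ✓; age 47 ≥ 21 ✓; grade IC3 < IC5 ✗ → not eligible.
Pet Insurance — status temporary ✗ (requires full-time, part-time, or seasonal) → not eligible.
Wellness Stipend — status temporary ✗ (excluded) → not eligible.
Employee Assistance Program — service 578 days ≥ 12 months (≈360 days) ✓; site Spokane ✗ (not Hamburg or Porto) → not eligible.
Paid Parental Leave — service 578 days ≥ 6 months (≈180 days) ✓; rating 1 < 2 ✗ → not eligible.
Paid Family Leave — status temporary ✗ (requires full-time) → not eligible.
Volunteer Time Off — status temporary ✗ (requires full-time or part-time) → not eligible.

None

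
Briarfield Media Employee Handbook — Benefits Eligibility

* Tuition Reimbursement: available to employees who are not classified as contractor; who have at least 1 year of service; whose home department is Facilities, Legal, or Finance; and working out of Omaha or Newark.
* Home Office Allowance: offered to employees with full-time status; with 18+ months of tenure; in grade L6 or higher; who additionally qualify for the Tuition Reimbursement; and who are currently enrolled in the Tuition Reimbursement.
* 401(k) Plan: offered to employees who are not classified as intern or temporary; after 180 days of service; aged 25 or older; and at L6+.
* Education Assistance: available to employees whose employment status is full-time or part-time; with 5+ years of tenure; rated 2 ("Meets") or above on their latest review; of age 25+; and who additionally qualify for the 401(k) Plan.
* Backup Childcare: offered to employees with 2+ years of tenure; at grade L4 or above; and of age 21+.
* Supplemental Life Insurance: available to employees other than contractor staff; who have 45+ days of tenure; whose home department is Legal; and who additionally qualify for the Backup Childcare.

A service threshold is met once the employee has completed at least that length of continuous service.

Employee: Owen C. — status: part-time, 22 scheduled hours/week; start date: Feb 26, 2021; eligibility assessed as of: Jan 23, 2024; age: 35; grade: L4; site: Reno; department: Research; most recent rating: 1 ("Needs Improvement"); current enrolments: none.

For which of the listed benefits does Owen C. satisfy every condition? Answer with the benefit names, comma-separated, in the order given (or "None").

Service from Feb 26, 2021 to Jan 23, 2024: 1061 days.
Tuition Reimbursement — status part-time ✓ (not excluded); service 1061 days ≥ 1 year (≈365 days) ✓; dept Research ✗ → not eligible.
Home Office Allowance — status part-time ✗ (requires full-time) → not eligible.
401(k) Plan — status part-time ✓ (not excluded); service 1061 days ≥ 180 days ✓; age 35 ≥ 25 ✓; grade L4 < L6 ✗ → not eligible.
Education Assistance — status part-time ✓; service 1061 days < 5 years (≈1825 days) ✗ → not eligible.
Backup Childcare — service 1061 days ≥ 2 years (≈730 days) ✓; grade L4 ≥ L4 ✓; age 35 ≥ 21 ✓ → eligible.
Supplemental Life Insurance — status part-time ✓ (not excluded); service 1061 days ≥ 45 days ✓; dept Research ✗ → not eligible.

Backup Childcare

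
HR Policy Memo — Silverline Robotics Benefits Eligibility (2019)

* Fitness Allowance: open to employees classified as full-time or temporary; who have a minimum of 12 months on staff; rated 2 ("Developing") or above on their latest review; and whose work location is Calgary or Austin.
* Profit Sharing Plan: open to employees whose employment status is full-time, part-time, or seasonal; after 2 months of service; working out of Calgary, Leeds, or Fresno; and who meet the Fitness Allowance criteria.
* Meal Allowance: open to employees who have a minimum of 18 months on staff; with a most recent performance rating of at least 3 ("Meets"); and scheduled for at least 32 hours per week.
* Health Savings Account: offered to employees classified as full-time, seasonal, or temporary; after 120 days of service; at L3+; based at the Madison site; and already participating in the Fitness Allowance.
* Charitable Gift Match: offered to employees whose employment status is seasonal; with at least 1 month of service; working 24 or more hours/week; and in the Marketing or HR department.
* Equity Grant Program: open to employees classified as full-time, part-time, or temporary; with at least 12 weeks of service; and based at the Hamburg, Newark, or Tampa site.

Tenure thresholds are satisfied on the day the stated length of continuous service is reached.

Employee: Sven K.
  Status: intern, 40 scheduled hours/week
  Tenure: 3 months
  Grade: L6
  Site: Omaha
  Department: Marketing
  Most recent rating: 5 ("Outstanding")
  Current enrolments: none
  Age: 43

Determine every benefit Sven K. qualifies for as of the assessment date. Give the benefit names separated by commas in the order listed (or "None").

Fitness Allowance — status intern ✗ (requires full-time or temporary) → not eligible.
Profit Sharing Plan — status intern ✗ (requires full-time, part-time, or seasonal) → not eligible.
Meal Allowance — service 3 months < 18 months ✗ → not eligible.
Health Savings Account — status intern ✗ (requires full-time, seasonal, or temporary) → not eligible.
Charitable Gift Match — status intern ✗ (requires seasonal) → not eligible.
Equity Grant Program — status intern ✗ (requires full-time, part-time, or temporary) → not eligible.

None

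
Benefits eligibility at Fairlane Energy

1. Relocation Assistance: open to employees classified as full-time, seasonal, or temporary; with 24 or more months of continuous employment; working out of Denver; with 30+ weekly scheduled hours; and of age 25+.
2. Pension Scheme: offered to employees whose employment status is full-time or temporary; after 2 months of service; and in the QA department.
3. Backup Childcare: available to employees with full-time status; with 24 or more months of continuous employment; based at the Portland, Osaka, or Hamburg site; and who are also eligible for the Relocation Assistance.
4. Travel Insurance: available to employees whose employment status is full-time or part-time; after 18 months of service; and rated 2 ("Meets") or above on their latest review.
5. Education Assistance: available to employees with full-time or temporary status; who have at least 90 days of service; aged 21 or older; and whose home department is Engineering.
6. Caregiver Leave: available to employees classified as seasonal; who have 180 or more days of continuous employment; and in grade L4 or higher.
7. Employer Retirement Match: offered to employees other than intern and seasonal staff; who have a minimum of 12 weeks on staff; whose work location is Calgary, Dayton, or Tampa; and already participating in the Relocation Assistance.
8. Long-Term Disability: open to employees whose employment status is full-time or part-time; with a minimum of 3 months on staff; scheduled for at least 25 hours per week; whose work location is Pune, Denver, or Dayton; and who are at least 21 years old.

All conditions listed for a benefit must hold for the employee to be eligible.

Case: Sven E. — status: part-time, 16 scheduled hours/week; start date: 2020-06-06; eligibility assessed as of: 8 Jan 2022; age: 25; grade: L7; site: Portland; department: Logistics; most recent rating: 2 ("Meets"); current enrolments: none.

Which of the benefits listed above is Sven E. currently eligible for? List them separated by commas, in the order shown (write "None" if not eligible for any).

Travel Insurance

Service from 2020-06-06 to 8 Jan 2022: 581 days.
Relocation Assistance — status part-time ✗ (requires full-time, seasonal, or temporary) → not eligible.
Pension Scheme — status part-time ✗ (requires full-time or temporary) → not eligible.
Backup Childcare — status part-time ✗ (requires full-time) → not eligible.
Travel Insurance — status part-time ✓; service 581 days ≥ 18 months (≈540 days) ✓; rating 2 ≥ 2 ✓ → eligible.
Education Assistance — status part-time ✗ (requires full-time or temporary) → not eligible.
Caregiver Leave — status part-time ✗ (requires seasonal) → not eligible.
Employer Retirement Match — status part-time ✓ (not excluded); service 581 days ≥ 12 weeks (≈84 days) ✓; site Portland ✗ (not Calgary, Dayton, or Tampa) → not eligible.
Long-Term Disability — status part-time ✓; service 581 days ≥ 3 months (≈90 days) ✓; 16 hrs/wk < 25 ✗ → not eligible.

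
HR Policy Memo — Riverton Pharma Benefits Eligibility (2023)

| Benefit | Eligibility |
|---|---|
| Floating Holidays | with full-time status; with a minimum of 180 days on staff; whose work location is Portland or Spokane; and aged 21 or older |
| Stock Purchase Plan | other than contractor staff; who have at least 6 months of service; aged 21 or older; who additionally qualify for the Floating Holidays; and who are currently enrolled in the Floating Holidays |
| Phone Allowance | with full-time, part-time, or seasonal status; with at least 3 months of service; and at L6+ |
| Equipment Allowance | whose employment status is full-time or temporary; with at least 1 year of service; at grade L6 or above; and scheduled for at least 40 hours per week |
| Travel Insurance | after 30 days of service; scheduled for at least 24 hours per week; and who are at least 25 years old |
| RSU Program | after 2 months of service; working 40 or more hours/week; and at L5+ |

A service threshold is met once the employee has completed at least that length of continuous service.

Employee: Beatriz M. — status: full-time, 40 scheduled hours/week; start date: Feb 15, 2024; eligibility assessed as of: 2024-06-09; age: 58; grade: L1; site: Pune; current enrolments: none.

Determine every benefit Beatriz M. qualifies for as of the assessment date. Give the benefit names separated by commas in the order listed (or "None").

Travel Insurance

Service from Feb 15, 2024 to 2024-06-09: 115 days.
Floating Holidays — status full-time ✓; service 115 days < 180 days ✗ → not eligible.
Stock Purchase Plan — status full-time ✓ (not excluded); service 115 days < 6 months (≈180 days) ✗ → not eligible.
Phone Allowance — status full-time ✓; service 115 days ≥ 3 months (≈90 days) ✓; grade L1 < L6 ✗ → not eligible.
Equipment Allowance — status full-time ✓; service 115 days < 1 year (≈365 days) ✗ → not eligible.
Travel Insurance — service 115 days ≥ 30 days ✓; 40 hrs/wk ≥ 24 ✓; age 58 ≥ 25 ✓ → eligible.
RSU Program — service 115 days ≥ 2 months (≈60 days) ✓; 40 hrs/wk ≥ 40 ✓; grade L1 < L5 ✗ → not eligible.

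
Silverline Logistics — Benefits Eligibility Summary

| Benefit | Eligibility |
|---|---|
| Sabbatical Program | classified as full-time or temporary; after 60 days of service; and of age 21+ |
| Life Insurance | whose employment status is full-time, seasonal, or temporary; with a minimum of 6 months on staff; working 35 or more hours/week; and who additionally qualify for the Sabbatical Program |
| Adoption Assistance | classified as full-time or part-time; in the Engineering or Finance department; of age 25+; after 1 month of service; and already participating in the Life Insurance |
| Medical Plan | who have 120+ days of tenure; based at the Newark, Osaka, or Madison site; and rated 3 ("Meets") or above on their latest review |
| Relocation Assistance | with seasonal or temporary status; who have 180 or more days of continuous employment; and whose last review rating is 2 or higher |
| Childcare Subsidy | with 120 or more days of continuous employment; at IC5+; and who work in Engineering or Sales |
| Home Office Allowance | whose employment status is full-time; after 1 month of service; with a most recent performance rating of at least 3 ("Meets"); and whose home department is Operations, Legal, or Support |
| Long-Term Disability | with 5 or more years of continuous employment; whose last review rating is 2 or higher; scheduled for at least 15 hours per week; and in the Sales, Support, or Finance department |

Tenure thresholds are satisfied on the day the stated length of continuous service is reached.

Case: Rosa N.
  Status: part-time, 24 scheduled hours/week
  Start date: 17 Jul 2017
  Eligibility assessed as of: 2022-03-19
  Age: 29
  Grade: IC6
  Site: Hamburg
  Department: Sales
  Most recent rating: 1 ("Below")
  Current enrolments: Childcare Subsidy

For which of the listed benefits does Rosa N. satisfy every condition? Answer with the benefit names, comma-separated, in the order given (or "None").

Service from 17 Jul 2017 to 2022-03-19: 1706 days.
Sabbatical Program — status part-time ✗ (requires full-time or temporary) → not eligible.
Life Insurance — status part-time ✗ (requires full-time, seasonal, or temporary) → not eligible.
Adoption Assistance — status part-time ✓; dept Sales ✗ → not eligible.
Medical Plan — service 1706 days ≥ 120 days ✓; site Hamburg ✗ (not Newark, Osaka, or Madison) → not eligible.
Relocation Assistance — status part-time ✗ (requires seasonal or temporary) → not eligible.
Childcare Subsidy — service 1706 days ≥ 120 days ✓; grade IC6 ≥ IC5 ✓; dept Sales ✓ → eligible.
Home Office Allowance — status part-time ✗ (requires full-time) → not eligible.
Long-Term Disability — service 1706 days < 5 years (≈1825 days) ✗ → not eligible.

Childcare Subsidy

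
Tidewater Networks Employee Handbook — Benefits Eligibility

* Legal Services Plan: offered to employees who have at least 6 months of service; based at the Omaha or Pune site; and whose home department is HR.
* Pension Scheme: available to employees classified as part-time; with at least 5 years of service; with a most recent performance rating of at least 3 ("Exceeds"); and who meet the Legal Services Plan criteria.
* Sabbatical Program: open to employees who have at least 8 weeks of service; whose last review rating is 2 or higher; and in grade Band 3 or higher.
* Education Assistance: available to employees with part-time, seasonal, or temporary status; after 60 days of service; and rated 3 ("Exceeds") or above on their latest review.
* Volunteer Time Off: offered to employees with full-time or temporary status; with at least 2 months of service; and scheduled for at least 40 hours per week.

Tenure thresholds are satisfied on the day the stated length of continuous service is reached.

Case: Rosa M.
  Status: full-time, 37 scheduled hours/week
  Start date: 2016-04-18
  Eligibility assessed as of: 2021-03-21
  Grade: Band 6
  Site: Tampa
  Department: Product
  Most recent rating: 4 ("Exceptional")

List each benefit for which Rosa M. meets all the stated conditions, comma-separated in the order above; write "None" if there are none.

Sabbatical Program

Service from 2016-04-18 to 2021-03-21: 1798 days.
Legal Services Plan — service 1798 days ≥ 6 months (≈180 days) ✓; site Tampa ✗ (not Omaha or Pune) → not eligible.
Pension Scheme — status full-time ✗ (requires part-time) → not eligible.
Sabbatical Program — service 1798 days ≥ 8 weeks (≈56 days) ✓; rating 4 ≥ 2 ✓; grade Band 6 ≥ Band 3 ✓ → eligible.
Education Assistance — status full-time ✗ (requires part-time, seasonal, or temporary) → not eligible.
Volunteer Time Off — status full-time ✓; service 1798 days ≥ 2 months (≈60 days) ✓; 37 hrs/wk < 40 ✗ → not eligible.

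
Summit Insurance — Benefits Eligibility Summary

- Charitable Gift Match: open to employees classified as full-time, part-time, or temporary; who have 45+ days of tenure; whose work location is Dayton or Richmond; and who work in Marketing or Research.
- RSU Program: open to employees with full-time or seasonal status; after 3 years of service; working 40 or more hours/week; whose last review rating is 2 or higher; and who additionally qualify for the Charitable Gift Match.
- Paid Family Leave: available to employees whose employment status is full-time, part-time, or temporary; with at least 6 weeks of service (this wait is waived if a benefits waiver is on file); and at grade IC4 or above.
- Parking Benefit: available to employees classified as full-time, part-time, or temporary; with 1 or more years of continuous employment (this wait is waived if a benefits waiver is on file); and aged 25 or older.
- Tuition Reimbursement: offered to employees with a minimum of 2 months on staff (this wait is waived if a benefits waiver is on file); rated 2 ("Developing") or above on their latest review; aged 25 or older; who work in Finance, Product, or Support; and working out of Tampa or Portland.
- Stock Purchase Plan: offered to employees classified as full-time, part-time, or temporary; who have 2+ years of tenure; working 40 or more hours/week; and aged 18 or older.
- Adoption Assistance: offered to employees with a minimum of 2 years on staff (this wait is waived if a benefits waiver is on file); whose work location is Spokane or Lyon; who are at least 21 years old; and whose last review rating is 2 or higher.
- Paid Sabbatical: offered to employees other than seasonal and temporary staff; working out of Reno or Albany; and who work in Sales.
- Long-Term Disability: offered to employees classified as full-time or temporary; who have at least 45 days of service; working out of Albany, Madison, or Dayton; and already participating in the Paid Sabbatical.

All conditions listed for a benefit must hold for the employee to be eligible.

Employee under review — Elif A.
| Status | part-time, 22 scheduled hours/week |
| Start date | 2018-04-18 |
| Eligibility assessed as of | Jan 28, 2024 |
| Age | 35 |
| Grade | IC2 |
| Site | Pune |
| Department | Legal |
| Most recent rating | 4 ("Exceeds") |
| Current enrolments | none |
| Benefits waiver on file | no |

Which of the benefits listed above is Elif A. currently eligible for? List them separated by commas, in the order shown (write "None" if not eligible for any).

Parking Benefit

Service from 2018-04-18 to Jan 28, 2024: 2111 days.
Charitable Gift Match — status part-time ✓; service 2111 days ≥ 45 days ✓; site Pune ✗ (not Dayton or Richmond) → not eligible.
RSU Program — status part-time ✗ (requires full-time or seasonal) → not eligible.
Paid Family Leave — status part-time ✓; no waiver, service 2111 days ≥ 6 weeks (≈42 days) ✓; grade IC2 < IC4 ✗ → not eligible.
Parking Benefit — status part-time ✓; no waiver, service 2111 days ≥ 1 year (≈365 days) ✓; age 35 ≥ 25 ✓ → eligible.
Tuition Reimbursement — no waiver, service 2111 days ≥ 2 months (≈60 days) ✓; rating 4 ≥ 2 ✓; age 35 ≥ 25 ✓; dept Legal ✗ → not eligible.
Stock Purchase Plan — status part-time ✓; service 2111 days ≥ 2 years (≈730 days) ✓; 22 hrs/wk < 40 ✗ → not eligible.
Adoption Assistance — no waiver, service 2111 days ≥ 2 years (≈730 days) ✓; site Pune ✗ (not Spokane or Lyon) → not eligible.
Paid Sabbatical — status part-time ✓ (not excluded); site Pune ✗ (not Reno or Albany) → not eligible.
Long-Term Disability — status part-time ✗ (requires full-time or temporary) → not eligible.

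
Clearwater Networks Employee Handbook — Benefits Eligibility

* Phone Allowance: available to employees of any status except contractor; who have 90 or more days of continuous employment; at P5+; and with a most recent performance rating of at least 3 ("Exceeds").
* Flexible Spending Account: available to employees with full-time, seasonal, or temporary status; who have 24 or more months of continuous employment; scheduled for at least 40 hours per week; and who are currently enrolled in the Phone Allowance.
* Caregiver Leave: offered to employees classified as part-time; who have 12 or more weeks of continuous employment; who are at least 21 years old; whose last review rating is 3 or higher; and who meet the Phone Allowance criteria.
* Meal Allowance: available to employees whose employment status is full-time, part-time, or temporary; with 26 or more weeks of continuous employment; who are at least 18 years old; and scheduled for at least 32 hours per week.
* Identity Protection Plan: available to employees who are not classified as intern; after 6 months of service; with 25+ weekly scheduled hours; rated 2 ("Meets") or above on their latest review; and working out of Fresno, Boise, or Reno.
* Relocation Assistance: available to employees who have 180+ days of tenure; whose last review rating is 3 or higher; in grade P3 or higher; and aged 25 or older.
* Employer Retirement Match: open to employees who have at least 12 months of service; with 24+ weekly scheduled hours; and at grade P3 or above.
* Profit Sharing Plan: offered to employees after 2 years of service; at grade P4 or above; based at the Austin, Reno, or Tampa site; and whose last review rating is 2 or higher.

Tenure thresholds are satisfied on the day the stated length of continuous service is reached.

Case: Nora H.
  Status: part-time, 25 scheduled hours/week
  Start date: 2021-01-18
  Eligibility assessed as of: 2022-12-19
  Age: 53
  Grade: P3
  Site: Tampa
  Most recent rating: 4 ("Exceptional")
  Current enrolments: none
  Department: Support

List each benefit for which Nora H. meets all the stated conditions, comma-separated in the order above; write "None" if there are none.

Service from 2021-01-18 to 2022-12-19: 700 days.
Phone Allowance — status part-time ✓ (not excluded); service 700 days ≥ 90 days ✓; grade P3 < P5 ✗ → not eligible.
Flexible Spending Account — status part-time ✗ (requires full-time, seasonal, or temporary) → not eligible.
Caregiver Leave — status part-time ✓; service 700 days ≥ 12 weeks (≈84 days) ✓; age 53 ≥ 21 ✓; rating 4 ≥ 3 ✓; not eligible for Phone Allowance ✗ → not eligible.
Meal Allowance — status part-time ✓; service 700 days ≥ 26 weeks (≈182 days) ✓; age 53 ≥ 18 ✓; 25 hrs/wk < 32 ✗ → not eligible.
Identity Protection Plan — status part-time ✓ (not excluded); service 700 days ≥ 6 months (≈180 days) ✓; 25 hrs/wk ≥ 25 ✓; rating 4 ≥ 2 ✓; site Tampa ✗ (not Fresno, Boise, or Reno) → not eligible.
Relocation Assistance — service 700 days ≥ 180 days ✓; rating 4 ≥ 3 ✓; grade P3 ≥ P3 ✓; age 53 ≥ 25 ✓ → eligible.
Employer Retirement Match — service 700 days ≥ 12 months (≈360 days) ✓; 25 hrs/wk ≥ 24 ✓; grade P3 ≥ P3 ✓ → eligible.
Profit Sharing Plan — service 700 days < 2 years (≈730 days) ✗ → not eligible.

Relocation Assistance, Employer Retirement Match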